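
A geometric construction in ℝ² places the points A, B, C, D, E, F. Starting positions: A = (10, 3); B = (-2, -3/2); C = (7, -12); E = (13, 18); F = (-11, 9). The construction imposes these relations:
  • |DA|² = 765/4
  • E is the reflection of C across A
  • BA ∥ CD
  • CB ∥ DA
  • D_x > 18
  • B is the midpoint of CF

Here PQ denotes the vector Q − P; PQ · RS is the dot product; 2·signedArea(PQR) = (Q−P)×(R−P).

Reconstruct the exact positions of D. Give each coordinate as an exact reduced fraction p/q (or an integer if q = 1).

D = (19, -15/2)

1. D_x = 19  [CB ∥ DA ∩ BA ∥ CD]
2. D_y = -15/2  [CB ∥ DA ∩ BA ∥ CD]
   → D = (19, -15/2)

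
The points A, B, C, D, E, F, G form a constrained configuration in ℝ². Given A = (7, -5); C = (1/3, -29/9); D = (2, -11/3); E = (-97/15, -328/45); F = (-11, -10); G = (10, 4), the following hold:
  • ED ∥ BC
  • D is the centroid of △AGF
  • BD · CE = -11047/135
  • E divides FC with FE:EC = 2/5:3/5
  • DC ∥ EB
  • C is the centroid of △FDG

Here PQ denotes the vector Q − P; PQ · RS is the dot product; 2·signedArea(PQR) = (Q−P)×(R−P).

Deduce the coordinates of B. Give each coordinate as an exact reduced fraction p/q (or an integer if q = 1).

1. B_x = -122/15  [ED ∥ BC ∩ DC ∥ EB]
2. B_y = -308/45  [ED ∥ BC ∩ DC ∥ EB]
   → B = (-122/15, -308/45)

B = (-122/15, -308/45)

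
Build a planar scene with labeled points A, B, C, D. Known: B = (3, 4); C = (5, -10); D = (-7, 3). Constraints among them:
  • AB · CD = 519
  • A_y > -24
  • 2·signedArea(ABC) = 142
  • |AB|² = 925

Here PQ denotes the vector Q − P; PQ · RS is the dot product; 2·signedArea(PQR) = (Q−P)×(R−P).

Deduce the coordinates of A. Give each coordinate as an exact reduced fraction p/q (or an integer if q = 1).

1. A_x = 17  [2·signedArea(ABC) = 142 ∩ AB · CD = 519]
2. A_y = -23  [2·signedArea(ABC) = 142 ∩ AB · CD = 519]
   → A = (17, -23)

A = (17, -23)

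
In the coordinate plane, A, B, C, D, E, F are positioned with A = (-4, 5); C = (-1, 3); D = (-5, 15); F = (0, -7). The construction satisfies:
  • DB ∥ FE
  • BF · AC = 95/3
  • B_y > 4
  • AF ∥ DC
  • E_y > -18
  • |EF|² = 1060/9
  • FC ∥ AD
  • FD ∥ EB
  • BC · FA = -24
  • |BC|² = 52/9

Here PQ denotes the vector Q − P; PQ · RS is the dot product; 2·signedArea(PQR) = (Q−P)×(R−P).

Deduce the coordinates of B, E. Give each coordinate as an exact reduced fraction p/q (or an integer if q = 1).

1. B_x = -3  [BF · AC = 95/3 ∩ BC · FA = -24]
2. B_y = 13/3  [BF · AC = 95/3 ∩ BC · FA = -24]
   → B = (-3, 13/3)
3. E_x = 2  [FD ∥ EB ∩ DB ∥ FE]
4. E_y = -53/3  [FD ∥ EB ∩ DB ∥ FE]
   → E = (2, -53/3)

B = (-3, 13/3)
E = (2, -53/3)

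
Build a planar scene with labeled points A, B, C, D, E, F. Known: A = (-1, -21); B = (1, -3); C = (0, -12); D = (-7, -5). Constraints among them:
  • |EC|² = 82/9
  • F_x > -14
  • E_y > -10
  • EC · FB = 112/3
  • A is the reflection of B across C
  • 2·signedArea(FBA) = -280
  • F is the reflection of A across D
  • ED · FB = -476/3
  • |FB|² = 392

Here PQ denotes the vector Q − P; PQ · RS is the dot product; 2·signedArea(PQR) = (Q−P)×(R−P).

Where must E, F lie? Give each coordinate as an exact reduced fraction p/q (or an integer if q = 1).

E = (1/3, -9)
F = (-13, 11)

1. F_x = -13  [F is the reflection of A across D]
2. F_y = 11  [F is the reflection of A across D]
   → F = (-13, 11)
3. E_x = 1/3  [line -14·x + 14·y + 392/3 = 0 ∩ |EC|² = 82/9]
4. E_y = -9  [line -14·x + 14·y + 392/3 = 0 ∩ |EC|² = 82/9]
   → E = (1/3, -9)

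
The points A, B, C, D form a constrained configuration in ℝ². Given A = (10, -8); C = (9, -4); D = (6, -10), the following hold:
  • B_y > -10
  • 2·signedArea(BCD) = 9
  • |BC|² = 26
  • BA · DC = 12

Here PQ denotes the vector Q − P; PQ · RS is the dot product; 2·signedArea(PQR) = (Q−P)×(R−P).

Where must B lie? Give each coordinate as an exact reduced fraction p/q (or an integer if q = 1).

B = (8, -9)

1. B_x = 8  [2·signedArea(BCD) = 9 ∩ BA · DC = 12]
2. B_y = -9  [2·signedArea(BCD) = 9 ∩ BA · DC = 12]
   → B = (8, -9)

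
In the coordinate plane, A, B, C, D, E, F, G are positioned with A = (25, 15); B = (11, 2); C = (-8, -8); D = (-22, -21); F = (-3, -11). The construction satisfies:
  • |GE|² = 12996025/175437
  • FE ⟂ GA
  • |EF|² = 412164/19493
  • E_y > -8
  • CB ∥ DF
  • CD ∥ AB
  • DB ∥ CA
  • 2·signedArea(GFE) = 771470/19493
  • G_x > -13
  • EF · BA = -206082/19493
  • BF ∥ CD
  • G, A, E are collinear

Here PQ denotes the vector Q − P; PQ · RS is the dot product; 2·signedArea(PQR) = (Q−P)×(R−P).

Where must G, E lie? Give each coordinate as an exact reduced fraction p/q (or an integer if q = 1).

1. E_x = -111123/19493  [line -14·x + -13·y + -3400123/19493 = 0 ∩ |EF|² = 412164/19493]
2. E_y = -141877/19493  [line -14·x + -13·y + -3400123/19493 = 0 ∩ |EF|² = 412164/19493]
   → E = (-111123/19493, -141877/19493)
3. G_x = -38/3  [2·signedArea(GFE) = 771470/19493 ∩ G, A, E are collinear]
4. G_y = -37/3  [2·signedArea(GFE) = 771470/19493 ∩ G, A, E are collinear]
   → G = (-38/3, -37/3)

E = (-111123/19493, -141877/19493)
G = (-38/3, -37/3)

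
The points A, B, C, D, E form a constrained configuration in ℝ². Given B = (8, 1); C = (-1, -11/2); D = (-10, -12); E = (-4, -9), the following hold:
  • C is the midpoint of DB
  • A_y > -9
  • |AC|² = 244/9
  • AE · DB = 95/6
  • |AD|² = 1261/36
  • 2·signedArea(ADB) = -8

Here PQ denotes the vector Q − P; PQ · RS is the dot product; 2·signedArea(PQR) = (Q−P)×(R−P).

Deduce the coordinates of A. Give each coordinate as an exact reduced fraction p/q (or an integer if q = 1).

1. A_x = -5  [2·signedArea(ADB) = -8 ∩ AE · DB = 95/6]
2. A_y = -53/6  [2·signedArea(ADB) = -8 ∩ AE · DB = 95/6]
   → A = (-5, -53/6)

A = (-5, -53/6)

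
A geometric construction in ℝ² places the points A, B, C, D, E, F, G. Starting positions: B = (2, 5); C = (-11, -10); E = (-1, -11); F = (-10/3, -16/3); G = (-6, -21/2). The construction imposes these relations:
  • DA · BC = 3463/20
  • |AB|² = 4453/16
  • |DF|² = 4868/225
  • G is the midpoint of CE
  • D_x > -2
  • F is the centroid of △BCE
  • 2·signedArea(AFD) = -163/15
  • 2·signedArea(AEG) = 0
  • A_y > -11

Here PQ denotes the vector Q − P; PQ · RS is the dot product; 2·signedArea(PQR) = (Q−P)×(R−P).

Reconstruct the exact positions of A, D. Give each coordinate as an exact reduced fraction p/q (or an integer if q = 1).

1. A_x = -7/2  [line -1/2·x + -5·y + -111/2 = 0 ∩ |AB|² = 4453/16]
2. A_y = -43/4  [line -1/2·x + -5·y + -111/2 = 0 ∩ |AB|² = 4453/16]
   → A = (-7/2, -43/4)
3. D_x = -6/5  [DA · BC = 3463/20 ∩ 2·signedArea(AFD) = -163/15]
4. D_y = -6/5  [DA · BC = 3463/20 ∩ 2·signedArea(AFD) = -163/15]
   → D = (-6/5, -6/5)

A = (-7/2, -43/4)
D = (-6/5, -6/5)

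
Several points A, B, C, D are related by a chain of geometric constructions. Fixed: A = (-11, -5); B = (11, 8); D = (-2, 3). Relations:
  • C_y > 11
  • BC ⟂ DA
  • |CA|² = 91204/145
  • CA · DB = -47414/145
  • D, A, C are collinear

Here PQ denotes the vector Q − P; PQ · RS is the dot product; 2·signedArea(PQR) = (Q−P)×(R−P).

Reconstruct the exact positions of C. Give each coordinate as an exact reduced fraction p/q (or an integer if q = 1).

C = (1123/145, 1691/145)

1. C_x = 1123/145  [D, A, C are collinear ∩ BC ⟂ DA]
2. C_y = 1691/145  [D, A, C are collinear ∩ BC ⟂ DA]
   → C = (1123/145, 1691/145)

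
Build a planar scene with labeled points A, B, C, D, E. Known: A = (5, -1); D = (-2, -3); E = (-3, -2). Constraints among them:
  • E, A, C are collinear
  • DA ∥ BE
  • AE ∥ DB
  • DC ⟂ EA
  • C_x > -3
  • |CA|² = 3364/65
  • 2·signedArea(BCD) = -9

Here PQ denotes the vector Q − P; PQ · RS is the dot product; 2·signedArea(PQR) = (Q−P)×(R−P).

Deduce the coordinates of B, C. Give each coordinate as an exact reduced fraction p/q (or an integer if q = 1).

B = (-10, -4)
C = (-139/65, -123/65)

1. B_x = -10  [DA ∥ BE ∩ AE ∥ DB]
2. B_y = -4  [DA ∥ BE ∩ AE ∥ DB]
   → B = (-10, -4)
3. C_x = -139/65  [E, A, C are collinear ∩ DC ⟂ EA]
4. C_y = -123/65  [E, A, C are collinear ∩ DC ⟂ EA]
   → C = (-139/65, -123/65)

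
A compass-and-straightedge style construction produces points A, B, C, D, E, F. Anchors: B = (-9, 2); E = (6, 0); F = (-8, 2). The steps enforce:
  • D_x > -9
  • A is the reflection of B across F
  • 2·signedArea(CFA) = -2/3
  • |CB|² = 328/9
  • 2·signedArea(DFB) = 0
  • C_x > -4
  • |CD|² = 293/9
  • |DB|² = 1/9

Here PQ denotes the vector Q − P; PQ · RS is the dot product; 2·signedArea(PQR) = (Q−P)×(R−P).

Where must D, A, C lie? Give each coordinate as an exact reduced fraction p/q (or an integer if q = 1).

1. D_y = 2  [2·signedArea(DFB) = 0]
2. D_x = -26/3  [|DB|² = 1/9]
   → D = (-26/3, 2)
3. A_x = -7  [A is the reflection of B across F]
4. A_y = 2  [A is the reflection of B across F]
   → A = (-7, 2)
5. C_y = 4/3  [2·signedArea(CFA) = -2/3]
6. C_x = -3  [|CB|² = 328/9]
   → C = (-3, 4/3)

A = (-7, 2)
C = (-3, 4/3)
D = (-26/3, 2)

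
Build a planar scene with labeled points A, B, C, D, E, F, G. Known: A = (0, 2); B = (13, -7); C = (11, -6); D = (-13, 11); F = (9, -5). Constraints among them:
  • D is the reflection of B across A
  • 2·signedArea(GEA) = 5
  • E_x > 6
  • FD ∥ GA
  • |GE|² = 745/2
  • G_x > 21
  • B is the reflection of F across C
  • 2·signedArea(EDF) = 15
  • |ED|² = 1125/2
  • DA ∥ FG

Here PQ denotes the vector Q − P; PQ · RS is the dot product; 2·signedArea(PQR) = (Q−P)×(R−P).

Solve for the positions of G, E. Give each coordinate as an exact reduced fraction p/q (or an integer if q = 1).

1. G_x = 22  [FD ∥ GA ∩ DA ∥ FG]
2. G_y = -14  [FD ∥ GA ∩ DA ∥ FG]
   → G = (22, -14)
3. E_x = 13/2  [line 16·x + 22·y + -49 = 0 ∩ |ED|² = 1125/2]
4. E_y = -5/2  [line 16·x + 22·y + -49 = 0 ∩ |ED|² = 1125/2]
   → E = (13/2, -5/2)

E = (13/2, -5/2)
G = (22, -14)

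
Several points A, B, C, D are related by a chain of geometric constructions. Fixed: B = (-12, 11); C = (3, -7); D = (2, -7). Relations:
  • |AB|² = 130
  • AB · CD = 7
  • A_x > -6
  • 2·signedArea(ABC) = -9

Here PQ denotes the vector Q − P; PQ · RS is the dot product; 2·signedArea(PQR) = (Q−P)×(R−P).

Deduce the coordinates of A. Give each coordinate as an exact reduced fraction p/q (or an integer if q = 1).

A = (-5, 2)

1. A_x = -5  [AB · CD = 7 ∩ 2·signedArea(ABC) = -9]
2. A_y = 2  [AB · CD = 7 ∩ 2·signedArea(ABC) = -9]
   → A = (-5, 2)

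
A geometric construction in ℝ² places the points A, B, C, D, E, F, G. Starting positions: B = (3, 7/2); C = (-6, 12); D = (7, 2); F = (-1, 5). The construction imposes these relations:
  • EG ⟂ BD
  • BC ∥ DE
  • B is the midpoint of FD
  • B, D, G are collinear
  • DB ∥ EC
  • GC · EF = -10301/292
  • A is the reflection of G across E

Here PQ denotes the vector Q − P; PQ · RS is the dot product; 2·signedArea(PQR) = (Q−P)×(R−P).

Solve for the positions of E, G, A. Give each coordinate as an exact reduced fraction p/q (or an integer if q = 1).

1. E_x = -2  [DB ∥ EC ∩ BC ∥ DE]
2. E_y = 21/2  [DB ∥ EC ∩ BC ∥ DE]
   → E = (-2, 21/2)
3. G_x = -269/73  [B, D, G are collinear ∩ EG ⟂ BD]
4. G_y = 877/146  [B, D, G are collinear ∩ EG ⟂ BD]
   → G = (-269/73, 877/146)
5. A_x = -23/73  [A is the reflection of G across E]
6. A_y = 2189/146  [A is the reflection of G across E]
   → A = (-23/73, 2189/146)

A = (-23/73, 2189/146)
E = (-2, 21/2)
G = (-269/73, 877/146)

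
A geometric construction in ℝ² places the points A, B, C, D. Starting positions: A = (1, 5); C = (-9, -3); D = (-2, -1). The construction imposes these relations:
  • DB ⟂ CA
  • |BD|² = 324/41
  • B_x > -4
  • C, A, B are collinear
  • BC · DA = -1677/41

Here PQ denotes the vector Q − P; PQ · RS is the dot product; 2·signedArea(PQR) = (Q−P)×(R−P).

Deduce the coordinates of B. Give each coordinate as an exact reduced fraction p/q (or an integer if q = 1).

B = (-154/41, 49/41)

1. B_x = -154/41  [C, A, B are collinear ∩ DB ⟂ CA]
2. B_y = 49/41  [C, A, B are collinear ∩ DB ⟂ CA]
   → B = (-154/41, 49/41)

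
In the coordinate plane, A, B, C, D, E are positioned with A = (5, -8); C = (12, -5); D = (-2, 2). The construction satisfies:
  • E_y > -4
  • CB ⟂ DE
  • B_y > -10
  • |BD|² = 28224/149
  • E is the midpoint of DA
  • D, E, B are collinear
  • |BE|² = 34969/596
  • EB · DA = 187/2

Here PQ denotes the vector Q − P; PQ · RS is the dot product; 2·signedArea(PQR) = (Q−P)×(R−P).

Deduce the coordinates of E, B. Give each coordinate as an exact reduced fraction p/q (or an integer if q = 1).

1. E_x = 3/2  [E is the midpoint of DA]
2. E_y = -3  [E is the midpoint of DA]
   → E = (3/2, -3)
3. B_x = 878/149  [D, E, B are collinear ∩ CB ⟂ DE]
4. B_y = -1382/149  [D, E, B are collinear ∩ CB ⟂ DE]
   → B = (878/149, -1382/149)

B = (878/149, -1382/149)
E = (3/2, -3)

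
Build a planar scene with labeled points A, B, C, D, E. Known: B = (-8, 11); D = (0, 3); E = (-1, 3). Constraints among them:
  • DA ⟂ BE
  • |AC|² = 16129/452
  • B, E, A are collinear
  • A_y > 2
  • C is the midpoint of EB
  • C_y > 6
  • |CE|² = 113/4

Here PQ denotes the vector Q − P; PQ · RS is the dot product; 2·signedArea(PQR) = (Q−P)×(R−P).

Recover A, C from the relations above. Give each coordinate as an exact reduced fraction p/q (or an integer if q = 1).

1. A_x = -64/113  [B, E, A are collinear ∩ DA ⟂ BE]
2. A_y = 283/113  [B, E, A are collinear ∩ DA ⟂ BE]
   → A = (-64/113, 283/113)
3. C_x = -9/2  [C is the midpoint of EB]
4. C_y = 7  [C is the midpoint of EB]
   → C = (-9/2, 7)

A = (-64/113, 283/113)
C = (-9/2, 7)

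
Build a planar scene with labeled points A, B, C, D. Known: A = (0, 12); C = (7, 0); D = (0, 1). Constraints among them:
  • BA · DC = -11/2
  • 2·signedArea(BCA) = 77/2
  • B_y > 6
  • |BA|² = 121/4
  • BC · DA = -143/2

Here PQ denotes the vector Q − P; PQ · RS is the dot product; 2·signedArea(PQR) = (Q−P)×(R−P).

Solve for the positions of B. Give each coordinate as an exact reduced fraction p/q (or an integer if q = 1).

B = (0, 13/2)

1. B_x = 0  [BC · DA = -143/2 ∩ BA · DC = -11/2]
2. B_y = 13/2  [BC · DA = -143/2 ∩ BA · DC = -11/2]
   → B = (0, 13/2)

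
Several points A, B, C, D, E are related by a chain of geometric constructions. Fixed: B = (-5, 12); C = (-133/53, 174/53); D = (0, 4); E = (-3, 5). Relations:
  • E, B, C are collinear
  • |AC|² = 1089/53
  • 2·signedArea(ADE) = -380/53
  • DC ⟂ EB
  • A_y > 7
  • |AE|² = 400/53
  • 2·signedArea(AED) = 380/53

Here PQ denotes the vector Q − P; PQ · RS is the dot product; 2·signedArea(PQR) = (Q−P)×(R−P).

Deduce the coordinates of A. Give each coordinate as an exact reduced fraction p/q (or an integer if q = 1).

A = (-199/53, 405/53)

1. A_x = -199/53  [line -1·x + -3·y + 1016/53 = 0 ∩ |AE|² = 400/53]
2. A_y = 405/53  [line -1·x + -3·y + 1016/53 = 0 ∩ |AE|² = 400/53]
   → A = (-199/53, 405/53)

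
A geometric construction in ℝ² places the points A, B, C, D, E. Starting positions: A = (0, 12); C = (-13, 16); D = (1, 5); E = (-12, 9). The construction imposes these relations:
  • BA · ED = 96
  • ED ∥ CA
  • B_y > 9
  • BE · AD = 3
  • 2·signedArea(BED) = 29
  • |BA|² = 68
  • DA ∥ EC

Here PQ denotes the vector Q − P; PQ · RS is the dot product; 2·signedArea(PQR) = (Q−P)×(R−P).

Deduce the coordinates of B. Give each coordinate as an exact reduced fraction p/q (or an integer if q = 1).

1. B_x = -8  [2·signedArea(BED) = 29 ∩ BA · ED = 96]
2. B_y = 10  [2·signedArea(BED) = 29 ∩ BA · ED = 96]
   → B = (-8, 10)

B = (-8, 10)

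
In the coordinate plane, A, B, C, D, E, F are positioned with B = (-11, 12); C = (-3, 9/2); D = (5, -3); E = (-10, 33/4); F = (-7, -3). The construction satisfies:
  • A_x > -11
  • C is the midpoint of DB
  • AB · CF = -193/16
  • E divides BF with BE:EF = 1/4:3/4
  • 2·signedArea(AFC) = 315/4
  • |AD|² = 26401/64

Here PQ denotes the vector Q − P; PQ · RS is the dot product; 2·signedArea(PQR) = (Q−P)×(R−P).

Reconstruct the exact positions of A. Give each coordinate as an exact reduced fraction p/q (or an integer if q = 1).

A = (-21/2, 81/8)

1. A_x = -21/2  [AB · CF = -193/16 ∩ 2·signedArea(AFC) = 315/4]
2. A_y = 81/8  [AB · CF = -193/16 ∩ 2·signedArea(AFC) = 315/4]
   → A = (-21/2, 81/8)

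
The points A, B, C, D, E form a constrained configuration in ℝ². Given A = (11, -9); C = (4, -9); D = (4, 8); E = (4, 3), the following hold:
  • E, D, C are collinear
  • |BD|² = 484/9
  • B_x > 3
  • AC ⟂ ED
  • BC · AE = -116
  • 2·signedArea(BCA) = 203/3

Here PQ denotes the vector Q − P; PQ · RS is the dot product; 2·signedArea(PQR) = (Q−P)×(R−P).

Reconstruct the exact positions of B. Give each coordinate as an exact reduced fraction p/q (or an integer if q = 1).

B = (4, 2/3)

1. B_x = 4  [2·signedArea(BCA) = 203/3 ∩ BC · AE = -116]
2. B_y = 2/3  [2·signedArea(BCA) = 203/3 ∩ BC · AE = -116]
   → B = (4, 2/3)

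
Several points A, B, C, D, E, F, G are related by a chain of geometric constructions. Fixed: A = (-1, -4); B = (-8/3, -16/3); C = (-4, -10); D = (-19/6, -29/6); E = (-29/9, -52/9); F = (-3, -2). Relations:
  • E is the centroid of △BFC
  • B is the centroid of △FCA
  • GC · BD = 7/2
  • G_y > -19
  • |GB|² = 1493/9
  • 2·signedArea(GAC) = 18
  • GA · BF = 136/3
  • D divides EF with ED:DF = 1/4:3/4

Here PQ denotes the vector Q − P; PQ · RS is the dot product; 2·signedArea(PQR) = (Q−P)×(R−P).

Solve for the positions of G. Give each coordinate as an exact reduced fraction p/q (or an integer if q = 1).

1. G_x = -5  [GC · BD = 7/2 ∩ 2·signedArea(GAC) = 18]
2. G_y = -18  [GC · BD = 7/2 ∩ 2·signedArea(GAC) = 18]
   → G = (-5, -18)

G = (-5, -18)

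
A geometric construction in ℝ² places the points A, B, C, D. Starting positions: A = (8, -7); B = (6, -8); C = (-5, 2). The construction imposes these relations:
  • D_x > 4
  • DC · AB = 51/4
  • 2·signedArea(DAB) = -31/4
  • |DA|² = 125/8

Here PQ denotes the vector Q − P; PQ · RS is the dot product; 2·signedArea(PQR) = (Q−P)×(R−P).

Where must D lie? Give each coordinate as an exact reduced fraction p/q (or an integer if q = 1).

1. D_x = 19/4  [2·signedArea(DAB) = -31/4 ∩ DC · AB = 51/4]
2. D_y = -19/4  [2·signedArea(DAB) = -31/4 ∩ DC · AB = 51/4]
   → D = (19/4, -19/4)

D = (19/4, -19/4)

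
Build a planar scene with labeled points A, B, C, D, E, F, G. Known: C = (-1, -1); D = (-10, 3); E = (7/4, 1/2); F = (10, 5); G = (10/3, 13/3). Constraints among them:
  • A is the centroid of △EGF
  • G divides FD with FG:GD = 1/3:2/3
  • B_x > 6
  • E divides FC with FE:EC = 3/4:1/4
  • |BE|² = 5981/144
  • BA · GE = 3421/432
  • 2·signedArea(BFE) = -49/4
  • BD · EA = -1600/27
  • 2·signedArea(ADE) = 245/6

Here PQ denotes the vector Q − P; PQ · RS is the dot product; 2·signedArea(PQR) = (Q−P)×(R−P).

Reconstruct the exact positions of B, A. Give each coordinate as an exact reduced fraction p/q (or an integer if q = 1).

1. B_x = 20/3  [line 9/2·x + -33/4·y + 17/2 = 0 ∩ |BE|² = 5981/144]
2. B_y = 14/3  [line 9/2·x + -33/4·y + 17/2 = 0 ∩ |BE|² = 5981/144]
   → B = (20/3, 14/3)
3. A_x = 181/36  [A is the centroid of △EGF]
4. A_y = 59/18  [A is the centroid of △EGF]
   → A = (181/36, 59/18)

A = (181/36, 59/18)
B = (20/3, 14/3)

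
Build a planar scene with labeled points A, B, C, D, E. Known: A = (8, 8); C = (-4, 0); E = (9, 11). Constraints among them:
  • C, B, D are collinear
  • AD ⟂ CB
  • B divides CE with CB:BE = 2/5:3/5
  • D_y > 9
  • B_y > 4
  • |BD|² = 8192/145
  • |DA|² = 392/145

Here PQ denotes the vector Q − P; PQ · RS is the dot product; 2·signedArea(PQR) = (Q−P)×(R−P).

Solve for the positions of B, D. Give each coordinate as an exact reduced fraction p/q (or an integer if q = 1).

B = (6/5, 22/5)
D = (1006/145, 1342/145)

1. B_x = 6/5  [B divides CE with CB:BE = 2/5:3/5]
2. B_y = 22/5  [B divides CE with CB:BE = 2/5:3/5]
   → B = (6/5, 22/5)
3. D_x = 1006/145  [C, B, D are collinear ∩ AD ⟂ CB]
4. D_y = 1342/145  [C, B, D are collinear ∩ AD ⟂ CB]
   → D = (1006/145, 1342/145)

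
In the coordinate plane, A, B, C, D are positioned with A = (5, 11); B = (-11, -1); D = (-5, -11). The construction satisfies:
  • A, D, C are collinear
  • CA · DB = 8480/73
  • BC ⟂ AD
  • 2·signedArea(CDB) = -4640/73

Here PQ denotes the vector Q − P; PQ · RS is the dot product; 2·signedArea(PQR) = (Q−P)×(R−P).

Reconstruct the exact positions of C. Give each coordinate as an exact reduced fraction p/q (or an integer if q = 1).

1. C_x = -165/73  [A, D, C are collinear ∩ BC ⟂ AD]
2. C_y = -363/73  [A, D, C are collinear ∩ BC ⟂ AD]
   → C = (-165/73, -363/73)

C = (-165/73, -363/73)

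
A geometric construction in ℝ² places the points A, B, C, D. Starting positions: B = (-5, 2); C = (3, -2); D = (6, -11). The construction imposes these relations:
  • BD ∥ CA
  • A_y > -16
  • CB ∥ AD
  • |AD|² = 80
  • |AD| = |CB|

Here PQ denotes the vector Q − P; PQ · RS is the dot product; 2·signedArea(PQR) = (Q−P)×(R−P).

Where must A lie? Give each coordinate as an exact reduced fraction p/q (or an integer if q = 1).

A = (14, -15)

1. A_x = 14  [CB ∥ AD ∩ BD ∥ CA]
2. A_y = -15  [CB ∥ AD ∩ BD ∥ CA]
   → A = (14, -15)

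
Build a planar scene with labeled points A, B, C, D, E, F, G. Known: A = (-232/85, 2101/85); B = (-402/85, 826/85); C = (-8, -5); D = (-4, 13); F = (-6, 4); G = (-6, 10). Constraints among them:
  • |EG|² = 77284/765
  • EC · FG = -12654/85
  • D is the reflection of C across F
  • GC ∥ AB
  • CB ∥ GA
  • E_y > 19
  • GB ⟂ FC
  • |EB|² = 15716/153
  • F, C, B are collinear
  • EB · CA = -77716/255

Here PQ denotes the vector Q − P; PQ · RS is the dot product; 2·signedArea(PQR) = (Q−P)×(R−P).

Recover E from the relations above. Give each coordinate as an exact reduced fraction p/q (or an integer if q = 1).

E = (-974/255, 1684/85)

1. E_x = -974/255  [EB · CA = -77716/255 ∩ EC · FG = -12654/85]
2. E_y = 1684/85  [EB · CA = -77716/255 ∩ EC · FG = -12654/85]
   → E = (-974/255, 1684/85)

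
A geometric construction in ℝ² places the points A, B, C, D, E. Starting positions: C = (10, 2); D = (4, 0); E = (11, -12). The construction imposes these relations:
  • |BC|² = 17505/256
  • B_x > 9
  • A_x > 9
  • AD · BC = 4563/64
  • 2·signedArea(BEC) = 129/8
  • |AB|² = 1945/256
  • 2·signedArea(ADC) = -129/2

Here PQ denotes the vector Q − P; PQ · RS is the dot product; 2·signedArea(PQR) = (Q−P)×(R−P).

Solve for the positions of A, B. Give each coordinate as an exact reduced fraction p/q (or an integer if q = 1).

A = (37/4, -9)
B = (151/16, -25/4)

1. B_x = 151/16  [line -14·x + -1·y + 1007/8 = 0 ∩ |BC|² = 17505/256]
2. B_y = -25/4  [line -14·x + -1·y + 1007/8 = 0 ∩ |BC|² = 17505/256]
   → B = (151/16, -25/4)
3. A_x = 37/4  [2·signedArea(ADC) = -129/2 ∩ AD · BC = 4563/64]
4. A_y = -9  [2·signedArea(ADC) = -129/2 ∩ AD · BC = 4563/64]
   → A = (37/4, -9)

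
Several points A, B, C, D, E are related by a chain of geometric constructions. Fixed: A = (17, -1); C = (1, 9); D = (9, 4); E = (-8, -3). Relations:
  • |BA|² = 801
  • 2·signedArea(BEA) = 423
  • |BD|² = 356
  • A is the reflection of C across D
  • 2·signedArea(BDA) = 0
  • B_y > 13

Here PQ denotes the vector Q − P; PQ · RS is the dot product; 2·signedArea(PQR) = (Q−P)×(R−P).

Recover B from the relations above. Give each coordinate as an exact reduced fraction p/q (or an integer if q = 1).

B = (-7, 14)

1. B_x = -7  [2·signedArea(BDA) = 0 ∩ 2·signedArea(BEA) = 423]
2. B_y = 14  [2·signedArea(BDA) = 0 ∩ 2·signedArea(BEA) = 423]
   → B = (-7, 14)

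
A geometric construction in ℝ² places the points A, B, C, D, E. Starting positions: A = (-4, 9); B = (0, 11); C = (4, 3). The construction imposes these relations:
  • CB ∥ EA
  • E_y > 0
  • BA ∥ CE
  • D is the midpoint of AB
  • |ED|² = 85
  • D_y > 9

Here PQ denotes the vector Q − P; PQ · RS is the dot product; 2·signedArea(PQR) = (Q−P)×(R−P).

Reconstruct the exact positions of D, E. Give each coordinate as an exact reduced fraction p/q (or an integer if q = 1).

D = (-2, 10)
E = (0, 1)

1. D_x = -2  [D is the midpoint of AB]
2. D_y = 10  [D is the midpoint of AB]
   → D = (-2, 10)
3. E_x = 0  [CB ∥ EA ∩ BA ∥ CE]
4. E_y = 1  [CB ∥ EA ∩ BA ∥ CE]
   → E = (0, 1)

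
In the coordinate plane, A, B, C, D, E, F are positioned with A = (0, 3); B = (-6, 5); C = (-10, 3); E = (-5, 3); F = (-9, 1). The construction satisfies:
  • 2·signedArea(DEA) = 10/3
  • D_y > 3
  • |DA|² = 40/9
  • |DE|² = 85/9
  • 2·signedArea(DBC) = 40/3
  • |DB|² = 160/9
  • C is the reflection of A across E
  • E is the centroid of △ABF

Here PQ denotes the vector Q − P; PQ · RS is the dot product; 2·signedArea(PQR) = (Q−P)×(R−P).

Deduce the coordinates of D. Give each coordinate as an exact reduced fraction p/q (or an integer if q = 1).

D = (-2, 11/3)

1. D_x = -2  [2·signedArea(DBC) = 40/3 ∩ 2·signedArea(DEA) = 10/3]
2. D_y = 11/3  [2·signedArea(DBC) = 40/3 ∩ 2·signedArea(DEA) = 10/3]
   → D = (-2, 11/3)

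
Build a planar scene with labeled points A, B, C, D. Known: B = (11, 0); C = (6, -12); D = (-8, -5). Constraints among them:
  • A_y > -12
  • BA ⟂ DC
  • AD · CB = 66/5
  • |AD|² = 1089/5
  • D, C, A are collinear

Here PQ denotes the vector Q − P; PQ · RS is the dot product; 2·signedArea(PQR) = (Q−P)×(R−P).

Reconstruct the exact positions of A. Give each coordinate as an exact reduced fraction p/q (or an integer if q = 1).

A = (26/5, -58/5)

1. A_x = 26/5  [D, C, A are collinear ∩ BA ⟂ DC]
2. A_y = -58/5  [D, C, A are collinear ∩ BA ⟂ DC]
   → A = (26/5, -58/5)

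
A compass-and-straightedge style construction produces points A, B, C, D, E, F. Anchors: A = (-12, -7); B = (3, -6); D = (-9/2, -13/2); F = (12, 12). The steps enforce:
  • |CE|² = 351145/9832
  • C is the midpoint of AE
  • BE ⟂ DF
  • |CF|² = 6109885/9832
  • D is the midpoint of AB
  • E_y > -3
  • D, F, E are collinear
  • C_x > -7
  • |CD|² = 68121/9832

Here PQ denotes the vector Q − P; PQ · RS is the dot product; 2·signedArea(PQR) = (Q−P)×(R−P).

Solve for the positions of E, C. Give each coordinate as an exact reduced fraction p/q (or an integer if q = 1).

C = (-31779/4916, -23341/4916)
E = (-2283/2458, -6135/2458)

1. E_x = -2283/2458  [D, F, E are collinear ∩ BE ⟂ DF]
2. E_y = -6135/2458  [D, F, E are collinear ∩ BE ⟂ DF]
   → E = (-2283/2458, -6135/2458)
3. C_x = -31779/4916  [C is the midpoint of AE]
4. C_y = -23341/4916  [C is the midpoint of AE]
   → C = (-31779/4916, -23341/4916)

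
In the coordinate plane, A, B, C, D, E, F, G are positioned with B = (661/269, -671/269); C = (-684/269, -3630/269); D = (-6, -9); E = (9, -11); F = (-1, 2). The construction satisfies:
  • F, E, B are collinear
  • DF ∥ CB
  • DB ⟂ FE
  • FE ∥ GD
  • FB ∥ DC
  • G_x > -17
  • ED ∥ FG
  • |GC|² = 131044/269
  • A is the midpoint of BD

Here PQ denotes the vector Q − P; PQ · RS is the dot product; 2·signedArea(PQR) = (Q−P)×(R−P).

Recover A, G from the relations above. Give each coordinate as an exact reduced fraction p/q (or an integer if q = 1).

A = (-953/538, -1546/269)
G = (-16, 4)

1. A_x = -953/538  [A is the midpoint of BD]
2. A_y = -1546/269  [A is the midpoint of BD]
   → A = (-953/538, -1546/269)
3. G_x = -16  [FE ∥ GD ∩ ED ∥ FG]
4. G_y = 4  [FE ∥ GD ∩ ED ∥ FG]
   → G = (-16, 4)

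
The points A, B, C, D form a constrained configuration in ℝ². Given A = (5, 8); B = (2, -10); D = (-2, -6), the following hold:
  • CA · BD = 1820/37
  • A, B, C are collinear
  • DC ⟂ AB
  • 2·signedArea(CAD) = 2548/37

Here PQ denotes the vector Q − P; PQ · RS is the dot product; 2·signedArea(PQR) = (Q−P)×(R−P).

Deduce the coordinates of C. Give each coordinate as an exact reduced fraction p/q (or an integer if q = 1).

1. C_x = 94/37  [A, B, C are collinear ∩ DC ⟂ AB]
2. C_y = -250/37  [A, B, C are collinear ∩ DC ⟂ AB]
   → C = (94/37, -250/37)

C = (94/37, -250/37)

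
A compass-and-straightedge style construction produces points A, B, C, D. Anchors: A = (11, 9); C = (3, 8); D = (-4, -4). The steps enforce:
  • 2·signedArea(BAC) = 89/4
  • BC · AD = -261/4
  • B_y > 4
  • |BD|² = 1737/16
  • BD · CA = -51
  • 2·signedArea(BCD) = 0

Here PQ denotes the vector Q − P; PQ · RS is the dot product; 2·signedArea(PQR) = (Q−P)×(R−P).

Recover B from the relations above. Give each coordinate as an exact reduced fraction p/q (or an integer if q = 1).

B = (5/4, 5)

1. B_x = 5/4  [2·signedArea(BCD) = 0 ∩ BD · CA = -51]
2. B_y = 5  [2·signedArea(BCD) = 0 ∩ BD · CA = -51]
   → B = (5/4, 5)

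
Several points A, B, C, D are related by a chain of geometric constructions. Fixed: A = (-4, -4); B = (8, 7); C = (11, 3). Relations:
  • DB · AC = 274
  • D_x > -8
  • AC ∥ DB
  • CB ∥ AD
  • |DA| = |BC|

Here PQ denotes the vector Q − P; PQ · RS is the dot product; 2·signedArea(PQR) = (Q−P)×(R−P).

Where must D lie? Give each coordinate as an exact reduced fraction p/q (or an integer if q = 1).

1. D_x = -7  [AC ∥ DB ∩ CB ∥ AD]
2. D_y = 0  [AC ∥ DB ∩ CB ∥ AD]
   → D = (-7, 0)

D = (-7, 0)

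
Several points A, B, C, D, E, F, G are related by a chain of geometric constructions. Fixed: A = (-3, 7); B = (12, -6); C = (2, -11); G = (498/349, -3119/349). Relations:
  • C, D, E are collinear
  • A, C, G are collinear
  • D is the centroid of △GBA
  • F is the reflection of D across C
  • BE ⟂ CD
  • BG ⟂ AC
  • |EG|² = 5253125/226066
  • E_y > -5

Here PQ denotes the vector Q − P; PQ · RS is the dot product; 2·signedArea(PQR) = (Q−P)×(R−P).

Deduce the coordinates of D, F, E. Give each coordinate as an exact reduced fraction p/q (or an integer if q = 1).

D = (1213/349, -2770/1047)
E = (249234893/78897034, -350176179/78897034)
F = (183/349, -20264/1047)

1. D_x = 1213/349  [D is the centroid of △GBA]
2. D_y = -2770/1047  [D is the centroid of △GBA]
   → D = (1213/349, -2770/1047)
3. F_x = 183/349  [F is the reflection of D across C]
4. F_y = -20264/1047  [F is the reflection of D across C]
   → F = (183/349, -20264/1047)
5. E_x = 249234893/78897034  [C, D, E are collinear ∩ BE ⟂ CD]
6. E_y = -350176179/78897034  [C, D, E are collinear ∩ BE ⟂ CD]
   → E = (249234893/78897034, -350176179/78897034)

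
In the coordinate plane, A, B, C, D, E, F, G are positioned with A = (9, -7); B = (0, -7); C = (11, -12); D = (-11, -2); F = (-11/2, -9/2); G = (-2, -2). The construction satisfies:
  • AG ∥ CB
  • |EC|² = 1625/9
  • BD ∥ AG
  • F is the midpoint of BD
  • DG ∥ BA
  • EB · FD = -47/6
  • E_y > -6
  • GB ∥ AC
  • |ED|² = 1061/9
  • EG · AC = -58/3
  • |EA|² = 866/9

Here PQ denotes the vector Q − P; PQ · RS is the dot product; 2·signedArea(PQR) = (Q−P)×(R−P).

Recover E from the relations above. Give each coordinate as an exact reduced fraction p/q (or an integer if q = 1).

E = (-2/3, -16/3)

1. E_x = -2/3  [EG · AC = -58/3 ∩ EB · FD = -47/6]
2. E_y = -16/3  [EG · AC = -58/3 ∩ EB · FD = -47/6]
   → E = (-2/3, -16/3)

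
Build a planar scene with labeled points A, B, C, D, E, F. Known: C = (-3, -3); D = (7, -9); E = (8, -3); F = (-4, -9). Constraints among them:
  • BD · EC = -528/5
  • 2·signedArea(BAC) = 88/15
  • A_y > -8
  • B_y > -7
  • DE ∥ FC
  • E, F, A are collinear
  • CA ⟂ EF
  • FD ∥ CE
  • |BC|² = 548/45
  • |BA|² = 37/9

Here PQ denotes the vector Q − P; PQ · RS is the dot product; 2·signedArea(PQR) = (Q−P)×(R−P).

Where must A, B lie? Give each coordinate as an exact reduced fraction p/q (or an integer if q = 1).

1. A_x = -4/5  [E, F, A are collinear ∩ CA ⟂ EF]
2. A_y = -37/5  [E, F, A are collinear ∩ CA ⟂ EF]
   → A = (-4/5, -37/5)
3. B_x = -13/5  [BD · EC = -528/5 ∩ 2·signedArea(BAC) = 88/15]
4. B_y = -97/15  [BD · EC = -528/5 ∩ 2·signedArea(BAC) = 88/15]
   → B = (-13/5, -97/15)

A = (-4/5, -37/5)
B = (-13/5, -97/15)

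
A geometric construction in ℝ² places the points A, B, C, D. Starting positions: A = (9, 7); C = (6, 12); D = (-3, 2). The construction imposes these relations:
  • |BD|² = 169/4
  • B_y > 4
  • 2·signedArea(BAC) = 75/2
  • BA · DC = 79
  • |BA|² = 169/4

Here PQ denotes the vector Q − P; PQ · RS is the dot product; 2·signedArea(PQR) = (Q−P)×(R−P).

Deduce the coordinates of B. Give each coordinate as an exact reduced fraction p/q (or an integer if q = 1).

1. B_x = 3  [2·signedArea(BAC) = 75/2 ∩ BA · DC = 79]
2. B_y = 9/2  [2·signedArea(BAC) = 75/2 ∩ BA · DC = 79]
   → B = (3, 9/2)

B = (3, 9/2)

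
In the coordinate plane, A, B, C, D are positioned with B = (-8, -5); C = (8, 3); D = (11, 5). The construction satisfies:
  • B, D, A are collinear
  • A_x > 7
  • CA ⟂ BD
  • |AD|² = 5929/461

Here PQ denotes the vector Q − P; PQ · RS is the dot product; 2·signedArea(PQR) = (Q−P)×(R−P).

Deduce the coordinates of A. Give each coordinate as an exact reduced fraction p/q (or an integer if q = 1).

1. A_x = 3608/461  [B, D, A are collinear ∩ CA ⟂ BD]
2. A_y = 1535/461  [B, D, A are collinear ∩ CA ⟂ BD]
   → A = (3608/461, 1535/461)

A = (3608/461, 1535/461)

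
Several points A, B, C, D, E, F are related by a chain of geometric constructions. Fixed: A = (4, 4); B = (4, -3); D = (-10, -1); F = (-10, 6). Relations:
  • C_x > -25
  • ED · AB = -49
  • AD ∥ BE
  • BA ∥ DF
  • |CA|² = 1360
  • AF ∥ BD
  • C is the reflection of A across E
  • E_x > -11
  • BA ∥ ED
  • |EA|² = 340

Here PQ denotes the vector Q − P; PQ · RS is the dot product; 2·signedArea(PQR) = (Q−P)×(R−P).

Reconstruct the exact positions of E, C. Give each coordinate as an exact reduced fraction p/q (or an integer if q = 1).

1. E_x = -10  [BA ∥ ED ∩ AD ∥ BE]
2. E_y = -8  [BA ∥ ED ∩ AD ∥ BE]
   → E = (-10, -8)
3. C_x = -24  [C is the reflection of A across E]
4. C_y = -20  [C is the reflection of A across E]
   → C = (-24, -20)

C = (-24, -20)
E = (-10, -8)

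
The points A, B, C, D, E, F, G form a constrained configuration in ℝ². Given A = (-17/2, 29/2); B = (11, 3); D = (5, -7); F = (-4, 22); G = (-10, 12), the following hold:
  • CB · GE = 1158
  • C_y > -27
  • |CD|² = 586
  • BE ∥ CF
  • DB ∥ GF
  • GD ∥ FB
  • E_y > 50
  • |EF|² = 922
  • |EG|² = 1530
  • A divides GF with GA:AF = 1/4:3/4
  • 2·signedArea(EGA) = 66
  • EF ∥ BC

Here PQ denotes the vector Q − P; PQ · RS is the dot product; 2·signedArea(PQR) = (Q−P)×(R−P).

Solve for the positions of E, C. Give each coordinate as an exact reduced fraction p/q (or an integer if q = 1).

1. E_x = -13  [line -5/2·x + 3/2·y + -109 = 0 ∩ |EG|² = 1530]
2. E_y = 51  [line -5/2·x + 3/2·y + -109 = 0 ∩ |EG|² = 1530]
   → E = (-13, 51)
3. C_x = 20  [BE ∥ CF ∩ EF ∥ BC]
4. C_y = -26  [BE ∥ CF ∩ EF ∥ BC]
   → C = (20, -26)

C = (20, -26)
E = (-13, 51)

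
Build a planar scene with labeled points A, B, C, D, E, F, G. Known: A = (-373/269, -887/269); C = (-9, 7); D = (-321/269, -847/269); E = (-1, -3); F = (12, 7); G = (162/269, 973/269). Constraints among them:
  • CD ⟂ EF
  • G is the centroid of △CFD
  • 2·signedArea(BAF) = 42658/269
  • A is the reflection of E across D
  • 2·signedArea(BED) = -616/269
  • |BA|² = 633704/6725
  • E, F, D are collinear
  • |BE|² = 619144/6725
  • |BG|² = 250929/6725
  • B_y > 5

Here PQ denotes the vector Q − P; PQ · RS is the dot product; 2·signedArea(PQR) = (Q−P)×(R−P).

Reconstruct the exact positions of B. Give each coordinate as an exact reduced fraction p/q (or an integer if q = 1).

B = (-6939/1345, 1519/269)

1. B_x = -6939/1345  [line -2770/269·x + 3601/269·y + -34625/269 = 0 ∩ |BA|² = 633704/6725]
2. B_y = 1519/269  [line -2770/269·x + 3601/269·y + -34625/269 = 0 ∩ |BA|² = 633704/6725]
   → B = (-6939/1345, 1519/269)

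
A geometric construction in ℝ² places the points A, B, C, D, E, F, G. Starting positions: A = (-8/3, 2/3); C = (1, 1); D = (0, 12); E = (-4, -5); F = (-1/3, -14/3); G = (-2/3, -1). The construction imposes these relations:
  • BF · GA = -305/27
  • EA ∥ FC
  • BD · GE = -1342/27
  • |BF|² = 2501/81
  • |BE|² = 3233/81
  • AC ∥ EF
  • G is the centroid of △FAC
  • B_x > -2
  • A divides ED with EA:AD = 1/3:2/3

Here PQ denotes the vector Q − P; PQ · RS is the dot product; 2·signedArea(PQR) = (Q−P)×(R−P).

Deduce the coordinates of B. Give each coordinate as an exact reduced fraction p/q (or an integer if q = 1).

1. B_x = -13/9  [BD · GE = -1342/27 ∩ BF · GA = -305/27]
2. B_y = 7/9  [BD · GE = -1342/27 ∩ BF · GA = -305/27]
   → B = (-13/9, 7/9)

B = (-13/9, 7/9)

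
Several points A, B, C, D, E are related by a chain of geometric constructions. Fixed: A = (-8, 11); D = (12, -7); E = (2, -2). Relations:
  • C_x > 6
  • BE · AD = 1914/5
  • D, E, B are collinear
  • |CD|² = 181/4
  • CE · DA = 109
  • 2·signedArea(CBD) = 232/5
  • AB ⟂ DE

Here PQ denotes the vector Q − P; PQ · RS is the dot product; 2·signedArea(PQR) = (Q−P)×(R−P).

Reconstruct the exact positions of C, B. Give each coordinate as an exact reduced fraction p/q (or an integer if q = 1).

B = (-56/5, 23/5)
C = (7, -5/2)

1. C_x = 7  [line 20·x + -18·y + -185 = 0 ∩ |CD|² = 181/4]
2. C_y = -5/2  [line 20·x + -18·y + -185 = 0 ∩ |CD|² = 181/4]
   → C = (7, -5/2)
3. B_x = -56/5  [D, E, B are collinear ∩ AB ⟂ DE]
4. B_y = 23/5  [D, E, B are collinear ∩ AB ⟂ DE]
   → B = (-56/5, 23/5)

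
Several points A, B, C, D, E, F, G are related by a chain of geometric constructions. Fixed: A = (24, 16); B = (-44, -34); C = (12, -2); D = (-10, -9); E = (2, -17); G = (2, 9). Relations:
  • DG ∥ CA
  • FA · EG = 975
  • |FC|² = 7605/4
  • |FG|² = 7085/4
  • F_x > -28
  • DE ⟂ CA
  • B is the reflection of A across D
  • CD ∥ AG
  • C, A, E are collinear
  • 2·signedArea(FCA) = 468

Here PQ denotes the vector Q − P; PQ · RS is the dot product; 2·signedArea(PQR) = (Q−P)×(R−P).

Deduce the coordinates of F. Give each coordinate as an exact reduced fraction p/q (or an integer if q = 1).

1. F_x = -27  [2·signedArea(FCA) = 468 ∩ FA · EG = 975]
2. F_y = -43/2  [2·signedArea(FCA) = 468 ∩ FA · EG = 975]
   → F = (-27, -43/2)

F = (-27, -43/2)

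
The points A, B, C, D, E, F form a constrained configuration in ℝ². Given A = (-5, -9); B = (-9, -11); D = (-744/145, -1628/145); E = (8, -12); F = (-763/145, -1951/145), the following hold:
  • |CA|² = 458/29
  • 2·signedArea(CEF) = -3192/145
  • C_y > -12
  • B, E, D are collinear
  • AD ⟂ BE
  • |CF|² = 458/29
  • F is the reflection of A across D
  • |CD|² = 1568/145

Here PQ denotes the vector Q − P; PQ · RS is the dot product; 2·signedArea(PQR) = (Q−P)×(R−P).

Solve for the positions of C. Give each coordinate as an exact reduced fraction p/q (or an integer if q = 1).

C = (-268/145, -1656/145)

1. C_x = -268/145  [line 211/145·x + -1923/145·y + -21572/145 = 0 ∩ |CF|² = 458/29]
2. C_y = -1656/145  [line 211/145·x + -1923/145·y + -21572/145 = 0 ∩ |CF|² = 458/29]
   → C = (-268/145, -1656/145)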